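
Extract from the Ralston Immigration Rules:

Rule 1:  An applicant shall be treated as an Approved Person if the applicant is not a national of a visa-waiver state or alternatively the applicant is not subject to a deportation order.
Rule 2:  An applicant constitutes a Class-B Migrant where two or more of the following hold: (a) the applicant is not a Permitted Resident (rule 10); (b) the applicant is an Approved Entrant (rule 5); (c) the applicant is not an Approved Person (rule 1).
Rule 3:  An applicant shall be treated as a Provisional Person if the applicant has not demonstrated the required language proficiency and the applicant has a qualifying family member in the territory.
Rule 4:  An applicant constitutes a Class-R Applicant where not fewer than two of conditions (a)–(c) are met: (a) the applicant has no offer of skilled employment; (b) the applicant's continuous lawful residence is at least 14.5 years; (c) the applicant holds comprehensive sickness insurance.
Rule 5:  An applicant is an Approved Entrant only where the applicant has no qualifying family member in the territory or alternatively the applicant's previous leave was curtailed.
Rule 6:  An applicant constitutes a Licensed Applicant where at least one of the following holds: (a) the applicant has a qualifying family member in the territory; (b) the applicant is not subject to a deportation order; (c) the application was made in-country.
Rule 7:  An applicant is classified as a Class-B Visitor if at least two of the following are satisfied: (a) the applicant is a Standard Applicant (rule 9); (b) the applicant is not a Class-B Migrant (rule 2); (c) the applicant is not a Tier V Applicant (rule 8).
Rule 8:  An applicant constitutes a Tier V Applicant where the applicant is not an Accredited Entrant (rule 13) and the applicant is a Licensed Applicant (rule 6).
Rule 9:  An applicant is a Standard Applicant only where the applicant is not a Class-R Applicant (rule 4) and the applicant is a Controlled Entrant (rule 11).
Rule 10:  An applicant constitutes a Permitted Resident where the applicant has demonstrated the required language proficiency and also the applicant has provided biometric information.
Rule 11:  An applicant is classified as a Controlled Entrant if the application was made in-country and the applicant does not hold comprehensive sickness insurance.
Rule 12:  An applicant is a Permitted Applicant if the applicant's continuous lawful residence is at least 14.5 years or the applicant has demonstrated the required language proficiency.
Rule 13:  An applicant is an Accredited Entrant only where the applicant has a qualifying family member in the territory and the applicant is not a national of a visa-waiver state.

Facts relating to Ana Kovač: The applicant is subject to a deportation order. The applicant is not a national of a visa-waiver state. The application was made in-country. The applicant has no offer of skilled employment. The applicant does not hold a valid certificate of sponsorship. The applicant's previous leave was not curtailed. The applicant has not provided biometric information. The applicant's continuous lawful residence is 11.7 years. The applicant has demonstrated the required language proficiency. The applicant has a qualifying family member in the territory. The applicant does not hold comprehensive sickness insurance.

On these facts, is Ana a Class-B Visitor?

Under rule 4: the applicant has no offer of skilled employment? yes; applicant's continuous lawful residence: 11.7 years ≥ 14.5 years? no; the applicant holds comprehensive sickness insurance? no — 1 of 3 hold (need ≥2) → not satisfied.
Under rule 11: the application was made in-country? yes; and the applicant does not hold comprehensive sickness insurance? yes. So the applicant is a Controlled Entrant.
Under rule 9: not a Class-R Applicant (rule 4)? yes; and Controlled Entrant (rule 11)? yes. So the applicant is a Standard Applicant.
Under rule 10: the applicant has demonstrated the required language proficiency? yes; and the applicant has provided biometric information? no. So the applicant is not a Permitted Resident.
Under rule 5: the applicant has no qualifying family member in the territory? no; or the applicant's previous leave was curtailed? no. So the applicant is not an Approved Entrant.
Under rule 1: the applicant is not a national of a visa-waiver state? yes; or the applicant is not subject to a deportation order? no. So the applicant is an Approved Person.
Under rule 2: not a Permitted Resident (rule 10)? yes; Approved Entrant (rule 5)? no; not an Approved Person (rule 1)? no — 1 of 3 hold (need ≥2) → not satisfied.
Under rule 13: the applicant has a qualifying family member in the territory? yes; and the applicant is not a national of a visa-waiver state? yes. So the applicant is an Accredited Entrant.
Under rule 6: the applicant has a qualifying family member in the territory? yes; or the applicant is not subject to a deportation order? no; or the application was made in-country? yes. So the applicant is a Licensed Applicant.
Under rule 8: not an Accredited Entrant (rule 13)? no; and Licensed Applicant (rule 6)? yes. So the applicant is not a Tier V Applicant.
Under rule 7: Standard Applicant (rule 9)? yes; not a Class-B Migrant (rule 2)? yes; not a Tier V Applicant (rule 8)? yes — 3 of 3 hold (need ≥2) → satisfied.

Yes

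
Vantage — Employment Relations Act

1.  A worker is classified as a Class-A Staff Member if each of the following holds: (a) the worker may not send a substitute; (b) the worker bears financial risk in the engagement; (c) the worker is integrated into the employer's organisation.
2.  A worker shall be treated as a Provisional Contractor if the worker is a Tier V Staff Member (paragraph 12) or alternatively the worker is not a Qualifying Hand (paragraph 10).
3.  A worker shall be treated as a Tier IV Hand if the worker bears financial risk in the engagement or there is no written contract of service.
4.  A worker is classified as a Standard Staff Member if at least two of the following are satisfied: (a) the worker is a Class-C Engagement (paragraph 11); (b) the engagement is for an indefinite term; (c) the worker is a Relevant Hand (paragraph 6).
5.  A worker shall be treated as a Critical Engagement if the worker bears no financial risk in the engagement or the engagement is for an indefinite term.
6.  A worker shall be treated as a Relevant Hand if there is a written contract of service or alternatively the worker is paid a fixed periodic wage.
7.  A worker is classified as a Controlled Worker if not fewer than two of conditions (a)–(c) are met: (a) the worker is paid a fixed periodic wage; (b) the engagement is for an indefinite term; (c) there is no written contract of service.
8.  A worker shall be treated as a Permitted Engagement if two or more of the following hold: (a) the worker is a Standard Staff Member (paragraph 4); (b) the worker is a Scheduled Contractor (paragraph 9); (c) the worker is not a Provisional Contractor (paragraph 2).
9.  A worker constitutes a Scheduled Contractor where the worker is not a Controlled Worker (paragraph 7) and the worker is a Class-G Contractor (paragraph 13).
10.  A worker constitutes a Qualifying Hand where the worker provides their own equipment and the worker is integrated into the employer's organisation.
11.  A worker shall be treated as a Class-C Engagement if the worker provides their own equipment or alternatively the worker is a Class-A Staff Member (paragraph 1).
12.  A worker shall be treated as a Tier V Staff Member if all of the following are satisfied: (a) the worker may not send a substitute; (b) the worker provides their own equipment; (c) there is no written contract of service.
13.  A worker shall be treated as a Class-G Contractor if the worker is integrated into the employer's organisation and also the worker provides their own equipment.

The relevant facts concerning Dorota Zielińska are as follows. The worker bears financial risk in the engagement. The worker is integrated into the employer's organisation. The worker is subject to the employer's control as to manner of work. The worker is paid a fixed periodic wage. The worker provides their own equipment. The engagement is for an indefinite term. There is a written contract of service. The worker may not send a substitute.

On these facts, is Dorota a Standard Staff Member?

paragraph 1 — Class-A Staff Member: [the worker may not send a substitute? yes] AND [the worker bears financial risk in the engagement? yes] AND [the worker is integrated into the employer's organisation? yes] → satisfied.
paragraph 11 — Class-C Engagement: [the worker provides their own equipment? yes] OR [Class-A Staff Member (paragraph 1)? yes] → satisfied.
paragraph 6 — Relevant Hand: [there is a written contract of service? yes] OR [the worker is paid a fixed periodic wage? yes] → satisfied.
paragraph 4 — Standard Staff Member: Class-C Engagement (paragraph 11)? yes; the engagement is for an indefinite term? yes; Relevant Hand (paragraph 6)? yes — 3 of 3 hold (need ≥2) → satisfied.

Yes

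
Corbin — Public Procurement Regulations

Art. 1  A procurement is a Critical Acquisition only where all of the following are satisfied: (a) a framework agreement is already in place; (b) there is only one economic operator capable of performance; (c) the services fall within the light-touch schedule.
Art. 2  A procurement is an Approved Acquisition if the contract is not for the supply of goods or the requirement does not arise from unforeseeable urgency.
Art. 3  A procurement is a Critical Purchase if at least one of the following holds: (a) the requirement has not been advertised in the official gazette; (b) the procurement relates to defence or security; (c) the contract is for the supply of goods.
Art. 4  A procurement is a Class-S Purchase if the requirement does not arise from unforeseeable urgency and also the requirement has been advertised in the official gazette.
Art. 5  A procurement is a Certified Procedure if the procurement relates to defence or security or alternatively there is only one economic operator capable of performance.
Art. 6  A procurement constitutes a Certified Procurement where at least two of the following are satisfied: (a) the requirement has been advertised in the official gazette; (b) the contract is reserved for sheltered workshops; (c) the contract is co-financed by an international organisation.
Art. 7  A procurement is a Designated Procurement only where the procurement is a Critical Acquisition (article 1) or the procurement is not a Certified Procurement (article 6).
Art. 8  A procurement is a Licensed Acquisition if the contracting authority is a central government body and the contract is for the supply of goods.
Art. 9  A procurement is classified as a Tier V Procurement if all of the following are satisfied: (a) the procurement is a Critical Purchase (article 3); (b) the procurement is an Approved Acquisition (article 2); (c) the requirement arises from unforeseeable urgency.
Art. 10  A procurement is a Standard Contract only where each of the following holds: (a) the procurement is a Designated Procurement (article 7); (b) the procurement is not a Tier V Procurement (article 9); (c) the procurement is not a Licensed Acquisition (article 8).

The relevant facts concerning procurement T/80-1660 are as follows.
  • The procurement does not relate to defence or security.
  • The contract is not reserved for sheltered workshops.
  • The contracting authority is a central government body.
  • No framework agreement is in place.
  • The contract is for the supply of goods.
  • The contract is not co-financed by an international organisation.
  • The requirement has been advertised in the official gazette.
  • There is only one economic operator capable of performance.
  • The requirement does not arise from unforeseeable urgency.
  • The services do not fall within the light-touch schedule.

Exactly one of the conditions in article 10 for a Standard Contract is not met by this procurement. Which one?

article 1 — Critical Acquisition: [a framework agreement is already in place? no] AND [there is only one economic operator capable of performance? yes] AND [the services fall within the light-touch schedule? no] → not satisfied.
article 6 — Certified Procurement: the requirement has been advertised in the official gazette? yes; the contract is reserved for sheltered workshops? no; the contract is co-financed by an international organisation? no — 1 of 3 hold (need ≥2) → not satisfied.
article 7 — Designated Procurement: [Critical Acquisition (article 1)? no] OR [not a Certified Procurement (article 6)? yes] → satisfied.
article 3 — Critical Purchase: [the requirement has not been advertised in the official gazette? no] OR [the procurement relates to defence or security? no] OR [the contract is for the supply of goods? yes] → satisfied.
article 2 — Approved Acquisition: [the contract is not for the supply of goods? no] OR [the requirement does not arise from unforeseeable urgency? yes] → satisfied.
article 9 — Tier V Procurement: [Critical Purchase (article 3)? yes] AND [Approved Acquisition (article 2)? yes] AND [the requirement arises from unforeseeable urgency? no] → not satisfied.
article 8 — Licensed Acquisition: [the contracting authority is a central government body? yes] AND [the contract is for the supply of goods? yes] → satisfied.
article 10 — Standard Contract: [Designated Procurement (article 7)? yes] AND [not a Tier V Procurement (article 9)? yes] AND [not a Licensed Acquisition (article 8)? no] → not satisfied.

Licensed Acquisition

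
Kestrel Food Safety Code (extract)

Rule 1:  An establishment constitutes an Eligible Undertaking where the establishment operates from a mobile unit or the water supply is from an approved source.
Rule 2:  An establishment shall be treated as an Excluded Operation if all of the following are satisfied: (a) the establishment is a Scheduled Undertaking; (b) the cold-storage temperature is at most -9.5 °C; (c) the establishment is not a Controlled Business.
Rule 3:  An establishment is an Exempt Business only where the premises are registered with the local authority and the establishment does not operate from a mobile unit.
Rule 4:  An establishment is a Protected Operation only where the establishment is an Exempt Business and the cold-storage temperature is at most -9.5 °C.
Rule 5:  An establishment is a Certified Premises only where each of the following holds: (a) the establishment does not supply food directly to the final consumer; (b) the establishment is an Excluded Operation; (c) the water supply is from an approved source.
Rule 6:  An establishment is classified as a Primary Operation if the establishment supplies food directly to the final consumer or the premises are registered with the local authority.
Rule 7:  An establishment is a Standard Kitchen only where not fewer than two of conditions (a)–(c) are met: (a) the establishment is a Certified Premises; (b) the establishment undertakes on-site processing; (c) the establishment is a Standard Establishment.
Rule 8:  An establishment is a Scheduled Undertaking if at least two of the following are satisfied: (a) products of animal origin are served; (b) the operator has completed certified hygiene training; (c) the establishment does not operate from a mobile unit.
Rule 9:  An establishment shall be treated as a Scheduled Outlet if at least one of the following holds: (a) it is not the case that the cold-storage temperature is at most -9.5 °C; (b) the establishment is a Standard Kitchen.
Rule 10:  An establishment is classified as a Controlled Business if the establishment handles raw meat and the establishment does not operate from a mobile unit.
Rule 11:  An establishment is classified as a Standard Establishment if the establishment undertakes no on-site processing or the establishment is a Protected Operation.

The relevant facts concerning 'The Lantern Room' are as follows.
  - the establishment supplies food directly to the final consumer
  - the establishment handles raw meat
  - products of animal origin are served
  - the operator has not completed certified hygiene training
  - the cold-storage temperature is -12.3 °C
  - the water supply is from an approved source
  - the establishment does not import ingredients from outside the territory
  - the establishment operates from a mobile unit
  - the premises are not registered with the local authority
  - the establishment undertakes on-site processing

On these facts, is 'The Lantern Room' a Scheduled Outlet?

rule 8 — Scheduled Undertaking: products of animal origin are served? yes; the operator has completed certified hygiene training? no; the establishment does not operate from a mobile unit? no — 1 of 3 hold (need ≥2) → not satisfied.
rule 10 — Controlled Business: [the establishment handles raw meat? yes] AND [the establishment does not operate from a mobile unit? no] → not satisfied.
rule 2 — Excluded Operation: [Scheduled Undertaking (rule 8)? no] AND [cold-storage temperature: -12.3 °C ≤ -9.5 °C? yes] AND [not a Controlled Business (rule 10)? yes] → not satisfied.
rule 5 — Certified Premises: [the establishment does not supply food directly to the final consumer? no] AND [Excluded Operation (rule 2)? no] AND [the water supply is from an approved source? yes] → not satisfied.
rule 3 — Exempt Business: [the premises are registered with the local authority? no] AND [the establishment does not operate from a mobile unit? no] → not satisfied.
rule 4 — Protected Operation: [Exempt Business (rule 3)? no] AND [cold-storage temperature: -12.3 °C ≤ -9.5 °C? yes] → not satisfied.
rule 11 — Standard Establishment: [the establishment undertakes no on-site processing? no] OR [Protected Operation (rule 4)? no] → not satisfied.
rule 7 — Standard Kitchen: Certified Premises (rule 5)? no; the establishment undertakes on-site processing? yes; Standard Establishment (rule 11)? no — 1 of 3 hold (need ≥2) → not satisfied.
rule 9 — Scheduled Outlet: [cold-storage temperature: -12.3 °C ≤ -9.5 °C? yes, so negated condition no] OR [Standard Kitchen (rule 7)? no] → not satisfied.

No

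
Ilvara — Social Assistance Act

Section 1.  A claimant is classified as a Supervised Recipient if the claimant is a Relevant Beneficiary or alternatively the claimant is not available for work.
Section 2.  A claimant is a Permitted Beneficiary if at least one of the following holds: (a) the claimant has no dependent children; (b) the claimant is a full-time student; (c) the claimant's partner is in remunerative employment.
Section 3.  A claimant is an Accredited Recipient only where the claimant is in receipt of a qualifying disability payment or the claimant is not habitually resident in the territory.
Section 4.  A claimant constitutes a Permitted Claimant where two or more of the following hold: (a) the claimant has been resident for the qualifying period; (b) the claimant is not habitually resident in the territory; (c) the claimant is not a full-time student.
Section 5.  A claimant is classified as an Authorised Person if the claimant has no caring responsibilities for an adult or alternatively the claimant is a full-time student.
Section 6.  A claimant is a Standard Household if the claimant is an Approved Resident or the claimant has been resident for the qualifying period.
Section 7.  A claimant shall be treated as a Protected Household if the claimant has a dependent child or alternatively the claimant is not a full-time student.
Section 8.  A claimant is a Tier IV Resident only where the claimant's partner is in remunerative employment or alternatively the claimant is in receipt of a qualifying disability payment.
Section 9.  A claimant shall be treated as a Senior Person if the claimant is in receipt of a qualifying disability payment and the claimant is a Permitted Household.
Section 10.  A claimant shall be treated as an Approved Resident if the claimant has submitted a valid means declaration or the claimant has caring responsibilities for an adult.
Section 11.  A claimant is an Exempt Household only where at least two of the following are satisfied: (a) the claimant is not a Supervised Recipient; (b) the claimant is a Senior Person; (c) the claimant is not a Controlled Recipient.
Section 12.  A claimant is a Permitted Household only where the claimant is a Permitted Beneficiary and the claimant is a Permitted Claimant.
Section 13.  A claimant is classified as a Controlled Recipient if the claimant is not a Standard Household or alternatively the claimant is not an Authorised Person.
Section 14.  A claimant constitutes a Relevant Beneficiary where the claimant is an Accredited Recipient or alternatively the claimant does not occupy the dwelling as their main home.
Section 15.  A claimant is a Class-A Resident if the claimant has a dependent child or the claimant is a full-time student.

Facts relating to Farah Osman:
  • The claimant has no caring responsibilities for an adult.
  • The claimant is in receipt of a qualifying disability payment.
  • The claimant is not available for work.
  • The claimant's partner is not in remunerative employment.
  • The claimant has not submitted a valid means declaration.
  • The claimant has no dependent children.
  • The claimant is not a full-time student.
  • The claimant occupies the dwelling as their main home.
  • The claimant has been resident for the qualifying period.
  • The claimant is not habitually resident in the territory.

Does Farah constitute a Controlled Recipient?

No

Under section 10: the claimant has submitted a valid means declaration? no; or the claimant has caring responsibilities for an adult? no. So the claimant is not an Approved Resident.
Under section 6: Approved Resident (section 10)? no; or the claimant has been resident for the qualifying period? yes. So the claimant is a Standard Household.
Under section 5: the claimant has no caring responsibilities for an adult? yes; or the claimant is a full-time student? no. So the claimant is an Authorised Person.
Under section 13: not a Standard Household (section 6)? no; or not an Authorised Person (section 5)? no. So the claimant is not a Controlled Recipient.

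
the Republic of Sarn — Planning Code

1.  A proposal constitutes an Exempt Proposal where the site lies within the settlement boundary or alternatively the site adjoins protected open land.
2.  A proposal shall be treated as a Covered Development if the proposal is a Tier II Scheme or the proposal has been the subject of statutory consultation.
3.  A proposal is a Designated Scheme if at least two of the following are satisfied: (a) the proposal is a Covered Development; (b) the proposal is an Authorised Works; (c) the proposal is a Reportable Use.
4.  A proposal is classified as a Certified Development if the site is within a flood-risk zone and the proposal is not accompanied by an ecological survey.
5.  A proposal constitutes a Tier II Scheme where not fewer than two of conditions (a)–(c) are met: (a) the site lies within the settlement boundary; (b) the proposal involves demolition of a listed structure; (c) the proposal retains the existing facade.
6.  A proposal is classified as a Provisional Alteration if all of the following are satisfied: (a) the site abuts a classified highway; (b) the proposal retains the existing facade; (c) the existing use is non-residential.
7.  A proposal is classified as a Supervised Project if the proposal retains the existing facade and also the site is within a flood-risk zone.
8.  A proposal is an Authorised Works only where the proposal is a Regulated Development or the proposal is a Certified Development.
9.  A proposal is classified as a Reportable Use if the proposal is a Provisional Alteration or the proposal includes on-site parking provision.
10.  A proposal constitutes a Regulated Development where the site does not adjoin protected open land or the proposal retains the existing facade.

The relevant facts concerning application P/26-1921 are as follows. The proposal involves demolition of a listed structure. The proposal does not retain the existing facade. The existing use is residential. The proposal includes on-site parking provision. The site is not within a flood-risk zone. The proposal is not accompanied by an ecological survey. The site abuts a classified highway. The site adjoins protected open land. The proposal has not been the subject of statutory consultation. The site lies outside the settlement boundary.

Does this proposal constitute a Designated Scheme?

No

paragraph 5 — Tier II Scheme: the site lies within the settlement boundary? no; the proposal involves demolition of a listed structure? yes; the proposal retains the existing facade? no — 1 of 3 hold (need ≥2) → not satisfied.
paragraph 2 — Covered Development: [Tier II Scheme (paragraph 5)? no] OR [the proposal has been the subject of statutory consultation? no] → not satisfied.
paragraph 10 — Regulated Development: [the site does not adjoin protected open land? no] OR [the proposal retains the existing facade? no] → not satisfied.
paragraph 4 — Certified Development: [the site is within a flood-risk zone? no] AND [the proposal is not accompanied by an ecological survey? yes] → not satisfied.
paragraph 8 — Authorised Works: [Regulated Development (paragraph 10)? no] OR [Certified Development (paragraph 4)? no] → not satisfied.
paragraph 6 — Provisional Alteration: [the site abuts a classified highway? yes] AND [the proposal retains the existing facade? no] AND [the existing use is non-residential? no] → not satisfied.
paragraph 9 — Reportable Use: [Provisional Alteration (paragraph 6)? no] OR [the proposal includes on-site parking provision? yes] → satisfied.
paragraph 3 — Designated Scheme: Covered Development (paragraph 2)? no; Authorised Works (paragraph 8)? no; Reportable Use (paragraph 9)? yes — 1 of 3 hold (need ≥2) → not satisfied.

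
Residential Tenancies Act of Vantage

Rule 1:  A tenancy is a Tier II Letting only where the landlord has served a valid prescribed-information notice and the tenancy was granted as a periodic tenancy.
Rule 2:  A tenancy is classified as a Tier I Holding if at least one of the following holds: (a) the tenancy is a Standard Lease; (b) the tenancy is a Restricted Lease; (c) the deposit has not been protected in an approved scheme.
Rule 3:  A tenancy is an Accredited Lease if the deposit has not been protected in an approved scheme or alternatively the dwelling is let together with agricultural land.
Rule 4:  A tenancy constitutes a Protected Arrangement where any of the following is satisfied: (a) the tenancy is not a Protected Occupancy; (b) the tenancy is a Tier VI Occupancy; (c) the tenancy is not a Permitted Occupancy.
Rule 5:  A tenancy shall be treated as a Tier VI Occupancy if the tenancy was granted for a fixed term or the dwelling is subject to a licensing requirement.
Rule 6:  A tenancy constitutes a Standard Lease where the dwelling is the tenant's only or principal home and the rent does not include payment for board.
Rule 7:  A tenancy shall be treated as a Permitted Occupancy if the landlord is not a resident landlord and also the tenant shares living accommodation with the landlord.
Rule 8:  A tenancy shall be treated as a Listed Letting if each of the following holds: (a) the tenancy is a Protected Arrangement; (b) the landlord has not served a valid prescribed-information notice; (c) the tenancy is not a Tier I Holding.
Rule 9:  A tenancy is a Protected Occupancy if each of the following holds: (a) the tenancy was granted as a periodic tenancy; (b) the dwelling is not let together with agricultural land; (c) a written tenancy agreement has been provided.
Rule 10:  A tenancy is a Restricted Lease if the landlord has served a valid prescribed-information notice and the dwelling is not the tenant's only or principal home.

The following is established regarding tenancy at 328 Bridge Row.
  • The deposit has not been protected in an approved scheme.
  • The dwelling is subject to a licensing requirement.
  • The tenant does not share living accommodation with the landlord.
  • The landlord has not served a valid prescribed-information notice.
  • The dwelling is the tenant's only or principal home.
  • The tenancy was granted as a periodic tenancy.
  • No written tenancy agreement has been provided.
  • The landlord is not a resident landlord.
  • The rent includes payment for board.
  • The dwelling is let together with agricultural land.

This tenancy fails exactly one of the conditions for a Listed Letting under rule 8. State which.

rule 9 — Protected Occupancy: [the tenancy was granted as a periodic tenancy? yes] AND [the dwelling is not let together with agricultural land? no] AND [a written tenancy agreement has been provided? no] → not satisfied.
rule 5 — Tier VI Occupancy: [the tenancy was granted for a fixed term? no] OR [the dwelling is subject to a licensing requirement? yes] → satisfied.
rule 7 — Permitted Occupancy: [the landlord is not a resident landlord? yes] AND [the tenant shares living accommodation with the landlord? no] → not satisfied.
rule 4 — Protected Arrangement: [not a Protected Occupancy (rule 9)? yes] OR [Tier VI Occupancy (rule 5)? yes] OR [not a Permitted Occupancy (rule 7)? yes] → satisfied.
rule 6 — Standard Lease: [the dwelling is the tenant's only or principal home? yes] AND [the rent does not include payment for board? no] → not satisfied.
rule 10 — Restricted Lease: [the landlord has served a valid prescribed-information notice? no] AND [the dwelling is not the tenant's only or principal home? no] → not satisfied.
rule 2 — Tier I Holding: [Standard Lease (rule 6)? no] OR [Restricted Lease (rule 10)? no] OR [the deposit has not been protected in an approved scheme? yes] → satisfied.
rule 8 — Listed Letting: [Protected Arrangement (rule 4)? yes] AND [the landlord has not served a valid prescribed-information notice? yes] AND [not a Tier I Holding (rule 2)? no] → not satisfied.

Tier I Holding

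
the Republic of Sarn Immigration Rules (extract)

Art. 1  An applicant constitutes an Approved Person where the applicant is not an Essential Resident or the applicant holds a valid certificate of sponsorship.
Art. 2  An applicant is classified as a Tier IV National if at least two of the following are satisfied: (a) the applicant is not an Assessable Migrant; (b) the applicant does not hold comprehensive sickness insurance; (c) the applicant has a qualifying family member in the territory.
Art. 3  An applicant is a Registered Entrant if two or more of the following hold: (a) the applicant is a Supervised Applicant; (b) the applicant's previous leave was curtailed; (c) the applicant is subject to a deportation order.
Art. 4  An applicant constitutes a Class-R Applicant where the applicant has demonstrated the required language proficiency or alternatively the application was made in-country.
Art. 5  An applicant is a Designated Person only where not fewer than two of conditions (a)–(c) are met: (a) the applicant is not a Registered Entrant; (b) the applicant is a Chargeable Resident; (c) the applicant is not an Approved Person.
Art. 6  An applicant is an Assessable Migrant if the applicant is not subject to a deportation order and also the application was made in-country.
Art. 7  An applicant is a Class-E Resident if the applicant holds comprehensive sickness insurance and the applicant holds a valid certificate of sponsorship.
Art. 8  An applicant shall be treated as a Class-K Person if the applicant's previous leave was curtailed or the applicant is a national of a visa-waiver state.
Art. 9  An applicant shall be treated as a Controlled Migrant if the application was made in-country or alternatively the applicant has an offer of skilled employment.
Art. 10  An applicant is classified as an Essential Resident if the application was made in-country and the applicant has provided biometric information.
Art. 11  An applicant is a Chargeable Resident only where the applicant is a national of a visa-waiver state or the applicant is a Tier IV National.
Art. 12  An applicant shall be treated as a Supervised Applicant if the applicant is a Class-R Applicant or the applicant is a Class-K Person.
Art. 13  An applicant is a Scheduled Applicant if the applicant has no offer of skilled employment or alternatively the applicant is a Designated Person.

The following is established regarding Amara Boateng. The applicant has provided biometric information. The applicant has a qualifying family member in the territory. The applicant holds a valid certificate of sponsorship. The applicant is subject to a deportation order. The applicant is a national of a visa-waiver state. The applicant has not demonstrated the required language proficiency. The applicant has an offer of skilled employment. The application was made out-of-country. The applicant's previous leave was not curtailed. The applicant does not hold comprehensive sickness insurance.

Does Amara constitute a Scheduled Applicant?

article 4 — Class-R Applicant: [the applicant has demonstrated the required language proficiency? no] OR [the application was made in-country? no] → not satisfied.
article 8 — Class-K Person: [the applicant's previous leave was curtailed? no] OR [the applicant is a national of a visa-waiver state? yes] → satisfied.
article 12 — Supervised Applicant: [Class-R Applicant (article 4)? no] OR [Class-K Person (article 8)? yes] → satisfied.
article 3 — Registered Entrant: Supervised Applicant (article 12)? yes; the applicant's previous leave was curtailed? no; the applicant is subject to a deportation order? yes — 2 of 3 hold (need ≥2) → satisfied.
article 6 — Assessable Migrant: [the applicant is not subject to a deportation order? no] AND [the application was made in-country? no] → not satisfied.
article 2 — Tier IV National: not an Assessable Migrant (article 6)? yes; the applicant does not hold comprehensive sickness insurance? yes; the applicant has a qualifying family member in the territory? yes — 3 of 3 hold (need ≥2) → satisfied.
article 11 — Chargeable Resident: [the applicant is a national of a visa-waiver state? yes] OR [Tier IV National (article 2)? yes] → satisfied.
article 10 — Essential Resident: [the application was made in-country? no] AND [the applicant has provided biometric information? yes] → not satisfied.
article 1 — Approved Person: [not an Essential Resident (article 10)? yes] OR [the applicant holds a valid certificate of sponsorship? yes] → satisfied.
article 5 — Designated Person: not a Registered Entrant (article 3)? no; Chargeable Resident (article 11)? yes; not an Approved Person (article 1)? no — 1 of 3 hold (need ≥2) → not satisfied.
article 13 — Scheduled Applicant: [the applicant has no offer of skilled employment? no] OR [Designated Person (article 5)? no] → not satisfied.

No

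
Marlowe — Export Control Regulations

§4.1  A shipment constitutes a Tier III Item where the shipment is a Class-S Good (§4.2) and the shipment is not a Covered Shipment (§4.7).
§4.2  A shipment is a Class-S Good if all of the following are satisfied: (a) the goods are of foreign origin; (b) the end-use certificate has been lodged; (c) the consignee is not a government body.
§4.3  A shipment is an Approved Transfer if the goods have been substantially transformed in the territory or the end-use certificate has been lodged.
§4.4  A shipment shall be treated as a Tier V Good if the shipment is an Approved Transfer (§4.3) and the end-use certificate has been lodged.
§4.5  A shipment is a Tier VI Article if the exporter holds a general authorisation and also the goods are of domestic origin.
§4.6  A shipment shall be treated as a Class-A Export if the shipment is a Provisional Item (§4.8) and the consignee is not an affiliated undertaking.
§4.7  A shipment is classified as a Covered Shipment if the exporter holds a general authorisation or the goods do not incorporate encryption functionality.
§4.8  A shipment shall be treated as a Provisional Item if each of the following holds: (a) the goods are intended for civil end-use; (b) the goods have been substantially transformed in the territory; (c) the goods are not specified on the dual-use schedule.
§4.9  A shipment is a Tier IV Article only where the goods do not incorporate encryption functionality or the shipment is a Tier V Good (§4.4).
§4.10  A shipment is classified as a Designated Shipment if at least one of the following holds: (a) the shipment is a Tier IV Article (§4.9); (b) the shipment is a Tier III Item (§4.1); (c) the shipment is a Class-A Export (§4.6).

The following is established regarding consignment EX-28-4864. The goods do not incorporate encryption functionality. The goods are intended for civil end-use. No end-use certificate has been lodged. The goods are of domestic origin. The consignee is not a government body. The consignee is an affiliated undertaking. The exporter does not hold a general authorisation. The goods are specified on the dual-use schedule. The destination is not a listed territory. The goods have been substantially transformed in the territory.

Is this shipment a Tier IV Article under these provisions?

Under §4.3: the goods have been substantially transformed in the territory? yes; or the end-use certificate has been lodged? no. So the shipment is an Approved Transfer.
Under §4.4: Approved Transfer (§4.3)? yes; and the end-use certificate has been lodged? no. So the shipment is not a Tier V Good.
Under §4.9: the goods do not incorporate encryption functionality? yes; or Tier V Good (§4.4)? no. So the shipment is a Tier IV Article.

Yes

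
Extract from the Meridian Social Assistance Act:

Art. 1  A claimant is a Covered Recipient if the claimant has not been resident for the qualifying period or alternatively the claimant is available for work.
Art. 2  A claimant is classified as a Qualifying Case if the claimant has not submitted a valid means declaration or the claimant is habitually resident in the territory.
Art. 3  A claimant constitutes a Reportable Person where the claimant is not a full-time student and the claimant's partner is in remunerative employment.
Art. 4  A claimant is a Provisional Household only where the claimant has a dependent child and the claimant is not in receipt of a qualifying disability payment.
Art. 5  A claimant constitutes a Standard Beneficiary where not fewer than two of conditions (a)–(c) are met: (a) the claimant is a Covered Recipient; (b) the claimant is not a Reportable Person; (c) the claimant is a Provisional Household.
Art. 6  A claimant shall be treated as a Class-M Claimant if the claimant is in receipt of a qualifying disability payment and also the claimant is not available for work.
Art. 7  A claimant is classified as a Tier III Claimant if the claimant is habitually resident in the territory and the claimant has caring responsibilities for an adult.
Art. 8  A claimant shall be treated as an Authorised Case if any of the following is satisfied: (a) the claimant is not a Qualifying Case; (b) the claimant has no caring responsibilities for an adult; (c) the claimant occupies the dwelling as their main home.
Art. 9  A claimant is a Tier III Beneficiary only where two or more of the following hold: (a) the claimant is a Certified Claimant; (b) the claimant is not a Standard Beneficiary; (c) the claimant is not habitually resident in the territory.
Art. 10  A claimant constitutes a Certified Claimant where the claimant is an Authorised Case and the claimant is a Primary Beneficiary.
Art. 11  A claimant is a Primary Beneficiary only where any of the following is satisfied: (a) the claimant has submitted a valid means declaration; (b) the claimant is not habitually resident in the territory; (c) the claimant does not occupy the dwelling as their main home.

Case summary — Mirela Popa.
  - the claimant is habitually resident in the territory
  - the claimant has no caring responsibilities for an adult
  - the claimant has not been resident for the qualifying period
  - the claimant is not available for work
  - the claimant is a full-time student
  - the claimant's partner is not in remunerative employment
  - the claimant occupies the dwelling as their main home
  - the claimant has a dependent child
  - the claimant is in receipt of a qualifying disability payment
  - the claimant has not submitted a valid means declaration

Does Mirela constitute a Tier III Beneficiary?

article 2 — Qualifying Case: [the claimant has not submitted a valid means declaration? yes] OR [the claimant is habitually resident in the territory? yes] → satisfied.
article 8 — Authorised Case: [not a Qualifying Case (article 2)? no] OR [the claimant has no caring responsibilities for an adult? yes] OR [the claimant occupies the dwelling as their main home? yes] → satisfied.
article 11 — Primary Beneficiary: [the claimant has submitted a valid means declaration? no] OR [the claimant is not habitually resident in the territory? no] OR [the claimant does not occupy the dwelling as their main home? no] → not satisfied.
article 10 — Certified Claimant: [Authorised Case (article 8)? yes] AND [Primary Beneficiary (article 11)? no] → not satisfied.
article 1 — Covered Recipient: [the claimant has not been resident for the qualifying period? yes] OR [the claimant is available for work? no] → satisfied.
article 3 — Reportable Person: [the claimant is not a full-time student? no] AND [the claimant's partner is in remunerative employment? no] → not satisfied.
article 4 — Provisional Household: [the claimant has a dependent child? yes] AND [the claimant is not in receipt of a qualifying disability payment? no] → not satisfied.
article 5 — Standard Beneficiary: Covered Recipient (article 1)? yes; not a Reportable Person (article 3)? yes; Provisional Household (article 4)? no — 2 of 3 hold (need ≥2) → satisfied.
article 9 — Tier III Beneficiary: Certified Claimant (article 10)? no; not a Standard Beneficiary (article 5)? no; the claimant is not habitually resident in the territory? no — 0 of 3 hold (need ≥2) → not satisfied.

No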